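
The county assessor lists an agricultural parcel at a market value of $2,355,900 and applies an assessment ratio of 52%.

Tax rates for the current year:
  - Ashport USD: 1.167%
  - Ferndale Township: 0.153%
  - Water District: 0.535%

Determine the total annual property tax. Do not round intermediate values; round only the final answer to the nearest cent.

Assessed value = $2,355,900 × 0.52 = $1,225,068
Ashport USD: $1,225,068 × 0.01167 = $14,296.54356
Ferndale Township: $1,225,068 × 0.00153 = $1,874.35404
Water District: $1,225,068 × 0.00535 = $6,554.1138
Total = $14,296.54356 + $1,874.35404 + $6,554.1138 = $22,725.0114

$22,725.01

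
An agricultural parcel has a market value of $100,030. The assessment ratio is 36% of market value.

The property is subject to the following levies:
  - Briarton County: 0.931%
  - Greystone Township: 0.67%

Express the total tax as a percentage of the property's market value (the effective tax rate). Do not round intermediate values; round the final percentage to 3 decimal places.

Assessed value = $100,030 × 0.36 = $36,010.8
Briarton County: $36,010.8 × 0.00931 = $335.260548
Greystone Township: $36,010.8 × 0.0067 = $241.27236
Total tax = $576.532908
Effective rate = $576.532908 ÷ $100,030 = 0.576% of market value

0.576%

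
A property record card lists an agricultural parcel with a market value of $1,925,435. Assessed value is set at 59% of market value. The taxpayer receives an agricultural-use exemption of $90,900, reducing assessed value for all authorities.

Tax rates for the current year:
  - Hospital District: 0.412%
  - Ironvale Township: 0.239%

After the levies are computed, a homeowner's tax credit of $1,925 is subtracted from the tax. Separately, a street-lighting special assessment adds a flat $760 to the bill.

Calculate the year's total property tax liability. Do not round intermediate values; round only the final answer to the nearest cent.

Assessed value = $1,925,435 × 0.59 = $1,136,006.65
Taxable value = $1,136,006.65 − $90,900 = $1,045,106.65
Hospital District: $1,045,106.65 × 0.00412 = $4,305.839398
Ironvale Township: $1,045,106.65 × 0.00239 = $2,497.8048935
Levies subtotal = $6,803.6442915
After credit = $6,803.6442915 − $1,925 = $4,878.6442915
Total = $4,878.6442915 + $760 = $5,638.6442915

$5,638.64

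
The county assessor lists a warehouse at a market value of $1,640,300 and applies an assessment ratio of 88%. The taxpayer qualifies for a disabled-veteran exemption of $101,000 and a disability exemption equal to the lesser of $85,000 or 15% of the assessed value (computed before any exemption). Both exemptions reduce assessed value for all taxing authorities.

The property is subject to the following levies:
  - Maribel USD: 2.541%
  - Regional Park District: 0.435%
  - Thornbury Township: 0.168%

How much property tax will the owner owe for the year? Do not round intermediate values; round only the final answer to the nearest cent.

$39,534.67

Assessed value = $1,640,300 × 0.88 = $1,443,464
Disability exemption = min($85,000, 15% × $1,443,464) = min($85,000, $216,519.6) = $85,000 (dollar cap binds)
Taxable value = $1,443,464 − $101,000 − $85,000 = $1,257,464
Maribel USD: $1,257,464 × 0.02541 = $31,952.16024
Regional Park District: $1,257,464 × 0.00435 = $5,469.9684
Thornbury Township: $1,257,464 × 0.00168 = $2,112.53952
Total = $39,534.66816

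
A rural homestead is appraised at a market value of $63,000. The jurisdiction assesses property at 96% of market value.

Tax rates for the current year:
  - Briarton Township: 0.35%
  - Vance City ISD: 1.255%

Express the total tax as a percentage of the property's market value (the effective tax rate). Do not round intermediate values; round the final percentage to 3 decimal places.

Assessed value = $63,000 × 0.96 = $60,480
Briarton Township: $60,480 × 0.0035 = $211.68
Vance City ISD: $60,480 × 0.01255 = $759.024
Total tax = $970.704
Effective rate = $970.704 ÷ $63,000 = 1.541% of market value

1.541%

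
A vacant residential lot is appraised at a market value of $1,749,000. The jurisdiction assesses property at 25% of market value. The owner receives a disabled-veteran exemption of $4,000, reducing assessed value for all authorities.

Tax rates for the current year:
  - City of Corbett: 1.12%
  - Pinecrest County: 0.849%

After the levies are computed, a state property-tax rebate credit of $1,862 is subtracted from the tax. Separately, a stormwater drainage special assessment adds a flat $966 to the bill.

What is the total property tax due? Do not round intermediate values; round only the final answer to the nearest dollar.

$7,635

Assessed value = $1,749,000 × 0.25 = $437,250
Taxable value = $437,250 − $4,000 = $433,250
City of Corbett: $433,250 × 0.0112 = $4,852.4
Pinecrest County: $433,250 × 0.00849 = $3,678.2925
Levies subtotal = $8,530.6925
After credit = $8,530.6925 − $1,862 = $6,668.6925
Total = $6,668.6925 + $966 = $7,634.6925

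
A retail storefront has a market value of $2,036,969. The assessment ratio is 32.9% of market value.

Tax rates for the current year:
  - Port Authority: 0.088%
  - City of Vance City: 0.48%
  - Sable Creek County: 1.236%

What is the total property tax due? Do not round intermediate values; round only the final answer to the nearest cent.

$12,089.74

Assessed value = $2,036,969 × 0.329 = $670,162.801
Port Authority: $670,162.801 × 0.00088 = $589.74326488
City of Vance City: $670,162.801 × 0.0048 = $3,216.7814448
Sable Creek County: $670,162.801 × 0.01236 = $8,283.21222036
Total = $589.74326488 + $3,216.7814448 + $8,283.21222036 = $12,089.73693004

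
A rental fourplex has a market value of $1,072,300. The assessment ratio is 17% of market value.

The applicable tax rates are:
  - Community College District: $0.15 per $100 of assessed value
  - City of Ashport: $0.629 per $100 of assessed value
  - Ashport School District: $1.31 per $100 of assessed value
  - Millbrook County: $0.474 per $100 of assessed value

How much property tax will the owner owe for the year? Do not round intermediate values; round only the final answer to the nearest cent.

$4,672.12

Assessed value = $1,072,300 × 0.17 = $182,291
Community College District: $182,291 × 0.0015 = $273.4365
City of Ashport: $182,291 × 0.00629 = $1,146.61039
Ashport School District: $182,291 × 0.0131 = $2,388.0121
Millbrook County: $182,291 × 0.00474 = $864.05934
Total = $273.4365 + $1,146.61039 + $2,388.0121 + $864.05934 = $4,672.11833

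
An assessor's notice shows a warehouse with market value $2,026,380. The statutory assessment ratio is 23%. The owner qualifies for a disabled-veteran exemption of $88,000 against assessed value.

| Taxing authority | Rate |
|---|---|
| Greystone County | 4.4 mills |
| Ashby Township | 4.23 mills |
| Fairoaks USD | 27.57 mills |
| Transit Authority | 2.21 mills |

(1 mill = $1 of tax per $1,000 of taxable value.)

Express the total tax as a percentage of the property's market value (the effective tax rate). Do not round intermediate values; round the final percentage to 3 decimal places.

Assessed value = $2,026,380 × 0.23 = $466,067.4
Taxable value = $466,067.4 − $88,000 = $378,067.4
Greystone County: $378,067.4 × 0.0044 = $1,663.49656
Ashby Township: $378,067.4 × 0.00423 = $1,599.225102
Fairoaks USD: $378,067.4 × 0.02757 = $10,423.318218
Transit Authority: $378,067.4 × 0.00221 = $835.528954
Total tax = $14,521.568834
Effective rate = $14,521.568834 ÷ $2,026,380 = 0.717% of market value

0.717%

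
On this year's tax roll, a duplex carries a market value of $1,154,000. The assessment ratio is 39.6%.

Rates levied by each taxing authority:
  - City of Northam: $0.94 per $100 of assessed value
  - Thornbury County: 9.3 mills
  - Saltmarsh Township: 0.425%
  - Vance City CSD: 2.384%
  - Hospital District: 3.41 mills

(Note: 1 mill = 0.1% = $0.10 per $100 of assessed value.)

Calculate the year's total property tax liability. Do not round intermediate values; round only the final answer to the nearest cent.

$22,940.60

Assessed value = $1,154,000 × 0.396 = $456,984
City of Northam: $456,984 × 0.0094 = $4,295.6496
Thornbury County: $456,984 × 0.0093 = $4,249.9512
Saltmarsh Township: $456,984 × 0.00425 = $1,942.182
Vance City CSD: $456,984 × 0.02384 = $10,894.49856
Hospital District: $456,984 × 0.00341 = $1,558.31544
Total = $22,940.5968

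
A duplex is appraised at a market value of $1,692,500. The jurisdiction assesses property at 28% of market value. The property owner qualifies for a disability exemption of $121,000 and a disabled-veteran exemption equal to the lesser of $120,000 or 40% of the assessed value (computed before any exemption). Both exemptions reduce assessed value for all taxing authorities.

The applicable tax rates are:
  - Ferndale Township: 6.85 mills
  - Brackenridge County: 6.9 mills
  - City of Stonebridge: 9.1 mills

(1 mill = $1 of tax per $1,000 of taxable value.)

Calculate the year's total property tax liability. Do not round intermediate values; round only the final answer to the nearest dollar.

$5,322

Assessed value = $1,692,500 × 0.28 = $473,900
Disabled-veteran exemption = min($120,000, 40% × $473,900) = min($120,000, $189,560) = $120,000 (dollar cap binds)
Taxable value = $473,900 − $121,000 − $120,000 = $232,900
Ferndale Township: $232,900 × 0.00685 = $1,595.365
Brackenridge County: $232,900 × 0.0069 = $1,607.01
City of Stonebridge: $232,900 × 0.0091 = $2,119.39
Total = $5,321.765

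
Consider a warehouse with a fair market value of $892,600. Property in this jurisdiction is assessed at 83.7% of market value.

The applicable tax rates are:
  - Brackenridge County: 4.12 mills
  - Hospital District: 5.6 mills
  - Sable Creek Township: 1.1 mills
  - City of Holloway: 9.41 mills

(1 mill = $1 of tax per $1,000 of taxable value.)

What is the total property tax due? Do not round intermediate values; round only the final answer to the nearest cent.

Assessed value = $892,600 × 0.837 = $747,106.2
Brackenridge County: $747,106.2 × 0.00412 = $3,078.077544
Hospital District: $747,106.2 × 0.0056 = $4,183.79472
Sable Creek Township: $747,106.2 × 0.0011 = $821.81682
City of Holloway: $747,106.2 × 0.00941 = $7,030.269342
Total = $3,078.077544 + $4,183.79472 + $821.81682 + $7,030.269342 = $15,113.958426

$15,113.96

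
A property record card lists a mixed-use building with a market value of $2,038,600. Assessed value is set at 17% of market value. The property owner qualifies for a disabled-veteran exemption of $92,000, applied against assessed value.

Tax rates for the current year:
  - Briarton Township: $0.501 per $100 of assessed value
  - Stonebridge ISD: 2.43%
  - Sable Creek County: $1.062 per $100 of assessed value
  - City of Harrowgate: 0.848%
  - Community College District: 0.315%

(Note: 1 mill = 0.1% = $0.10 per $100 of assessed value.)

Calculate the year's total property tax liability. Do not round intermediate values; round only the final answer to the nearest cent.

Assessed value = $2,038,600 × 0.17 = $346,562
Taxable value = $346,562 − $92,000 = $254,562
Briarton Township: $254,562 × 0.00501 = $1,275.35562
Stonebridge ISD: $254,562 × 0.0243 = $6,185.8566
Sable Creek County: $254,562 × 0.01062 = $2,703.44844
City of Harrowgate: $254,562 × 0.00848 = $2,158.68576
Community College District: $254,562 × 0.00315 = $801.8703
Total = $13,125.21672

$13,125.22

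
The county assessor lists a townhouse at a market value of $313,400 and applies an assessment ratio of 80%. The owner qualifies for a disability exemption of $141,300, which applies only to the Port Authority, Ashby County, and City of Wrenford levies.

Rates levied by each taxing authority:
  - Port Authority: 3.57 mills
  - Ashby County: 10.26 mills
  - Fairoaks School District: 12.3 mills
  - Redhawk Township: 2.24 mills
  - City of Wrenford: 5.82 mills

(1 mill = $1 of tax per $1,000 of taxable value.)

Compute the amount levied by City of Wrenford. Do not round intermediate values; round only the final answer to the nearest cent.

$636.82

Assessed value = $313,400 × 0.8 = $250,720
City of Wrenford taxable value = $250,720 − $141,300 = $109,420
City of Wrenford levy = $109,420 × 0.00582 = $636.8244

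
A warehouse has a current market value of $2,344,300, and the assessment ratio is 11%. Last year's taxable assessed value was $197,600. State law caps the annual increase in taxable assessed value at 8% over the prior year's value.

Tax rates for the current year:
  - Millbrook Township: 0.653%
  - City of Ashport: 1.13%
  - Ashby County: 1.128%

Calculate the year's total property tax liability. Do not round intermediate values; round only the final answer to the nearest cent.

$6,212.31

Uncapped assessed value = $2,344,300 × 0.11 = $257,873
Cap limit = $197,600 × 1.08 = $213,408
Taxable assessed value = min($257,873, $213,408) = $213,408 (cap binds)
Millbrook Township: $213,408 × 0.00653 = $1,393.55424
City of Ashport: $213,408 × 0.0113 = $2,411.5104
Ashby County: $213,408 × 0.01128 = $2,407.24224
Total = $6,212.30688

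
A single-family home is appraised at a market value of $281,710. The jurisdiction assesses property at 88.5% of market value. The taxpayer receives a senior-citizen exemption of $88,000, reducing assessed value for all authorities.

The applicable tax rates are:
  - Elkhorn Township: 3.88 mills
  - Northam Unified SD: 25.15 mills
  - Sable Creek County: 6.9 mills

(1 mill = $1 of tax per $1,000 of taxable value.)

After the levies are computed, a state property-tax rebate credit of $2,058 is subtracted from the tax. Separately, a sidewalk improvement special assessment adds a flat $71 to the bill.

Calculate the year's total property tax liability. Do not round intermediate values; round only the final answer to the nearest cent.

$3,808.99

Assessed value = $281,710 × 0.885 = $249,313.35
Taxable value = $249,313.35 − $88,000 = $161,313.35
Elkhorn Township: $161,313.35 × 0.00388 = $625.895798
Northam Unified SD: $161,313.35 × 0.02515 = $4,057.0307525
Sable Creek County: $161,313.35 × 0.0069 = $1,113.062115
Levies subtotal = $5,795.9886655
After credit = $5,795.9886655 − $2,058 = $3,737.9886655
Total = $3,737.9886655 + $71 = $3,808.9886655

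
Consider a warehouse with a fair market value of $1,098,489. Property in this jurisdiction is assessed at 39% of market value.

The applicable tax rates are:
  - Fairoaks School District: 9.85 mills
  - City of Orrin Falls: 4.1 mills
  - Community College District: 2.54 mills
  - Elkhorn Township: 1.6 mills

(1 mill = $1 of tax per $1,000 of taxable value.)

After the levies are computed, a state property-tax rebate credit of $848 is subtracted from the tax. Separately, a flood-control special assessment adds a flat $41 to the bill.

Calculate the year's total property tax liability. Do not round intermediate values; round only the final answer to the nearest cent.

$6,942.95

Assessed value = $1,098,489 × 0.39 = $428,410.71
Fairoaks School District: $428,410.71 × 0.00985 = $4,219.8454935
City of Orrin Falls: $428,410.71 × 0.0041 = $1,756.483911
Community College District: $428,410.71 × 0.00254 = $1,088.1632034
Elkhorn Township: $428,410.71 × 0.0016 = $685.457136
Levies subtotal = $7,749.9497439
After credit = $7,749.9497439 − $848 = $6,901.9497439
Total = $6,901.9497439 + $41 = $6,942.9497439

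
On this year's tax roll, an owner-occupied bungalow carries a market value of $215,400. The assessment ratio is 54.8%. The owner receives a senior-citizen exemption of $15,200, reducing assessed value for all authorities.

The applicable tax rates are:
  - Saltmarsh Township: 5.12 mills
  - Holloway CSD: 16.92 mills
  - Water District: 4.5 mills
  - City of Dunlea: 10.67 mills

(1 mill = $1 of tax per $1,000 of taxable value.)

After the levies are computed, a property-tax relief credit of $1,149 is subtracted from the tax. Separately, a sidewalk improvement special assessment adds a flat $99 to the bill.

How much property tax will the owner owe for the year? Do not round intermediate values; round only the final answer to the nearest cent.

Assessed value = $215,400 × 0.548 = $118,039.2
Taxable value = $118,039.2 − $15,200 = $102,839.2
Saltmarsh Township: $102,839.2 × 0.00512 = $526.536704
Holloway CSD: $102,839.2 × 0.01692 = $1,740.039264
Water District: $102,839.2 × 0.0045 = $462.7764
City of Dunlea: $102,839.2 × 0.01067 = $1,097.294264
Levies subtotal = $3,826.646632
After credit = $3,826.646632 − $1,149 = $2,677.646632
Total = $2,677.646632 + $99 = $2,776.646632

$2,776.65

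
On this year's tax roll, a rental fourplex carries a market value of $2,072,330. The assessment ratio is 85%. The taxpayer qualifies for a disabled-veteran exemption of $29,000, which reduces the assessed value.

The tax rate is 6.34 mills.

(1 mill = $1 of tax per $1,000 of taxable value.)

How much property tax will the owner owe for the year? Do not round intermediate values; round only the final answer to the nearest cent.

Assessed value = $2,072,330 × 0.85 = $1,761,480.5
Taxable value = $1,761,480.5 − $29,000 = $1,732,480.5
Tax = $1,732,480.5 × 0.00634 = $10,983.92637

$10,983.93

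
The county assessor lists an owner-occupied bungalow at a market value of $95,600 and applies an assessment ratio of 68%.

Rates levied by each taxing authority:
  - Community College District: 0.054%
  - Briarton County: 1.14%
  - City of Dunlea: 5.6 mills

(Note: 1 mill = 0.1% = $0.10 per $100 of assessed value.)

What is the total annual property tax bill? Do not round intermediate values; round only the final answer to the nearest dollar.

Assessed value = $95,600 × 0.68 = $65,008
Community College District: $65,008 × 0.00054 = $35.10432
Briarton County: $65,008 × 0.0114 = $741.0912
City of Dunlea: $65,008 × 0.0056 = $364.0448
Total = $1,140.24032

$1,140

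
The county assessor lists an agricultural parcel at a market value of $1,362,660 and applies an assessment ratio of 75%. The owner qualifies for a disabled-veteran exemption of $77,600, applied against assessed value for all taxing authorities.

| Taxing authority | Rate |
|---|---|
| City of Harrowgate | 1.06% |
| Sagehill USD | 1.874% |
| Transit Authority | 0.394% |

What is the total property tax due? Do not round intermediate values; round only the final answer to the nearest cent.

Assessed value = $1,362,660 × 0.75 = $1,021,995
Taxable value = $1,021,995 − $77,600 = $944,395
City of Harrowgate: $944,395 × 0.0106 = $10,010.587
Sagehill USD: $944,395 × 0.01874 = $17,697.9623
Transit Authority: $944,395 × 0.00394 = $3,720.9163
Total = $10,010.587 + $17,697.9623 + $3,720.9163 = $31,429.4656

$31,429.47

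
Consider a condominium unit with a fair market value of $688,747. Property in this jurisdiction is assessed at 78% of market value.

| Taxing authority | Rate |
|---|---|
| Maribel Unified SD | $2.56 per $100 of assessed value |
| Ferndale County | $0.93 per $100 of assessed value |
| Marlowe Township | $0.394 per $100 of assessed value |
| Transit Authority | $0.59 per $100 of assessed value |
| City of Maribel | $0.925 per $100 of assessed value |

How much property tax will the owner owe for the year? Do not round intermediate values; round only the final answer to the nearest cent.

$29,004.65

Assessed value = $688,747 × 0.78 = $537,222.66
Maribel Unified SD: $537,222.66 × 0.0256 = $13,752.900096
Ferndale County: $537,222.66 × 0.0093 = $4,996.170738
Marlowe Township: $537,222.66 × 0.00394 = $2,116.6572804
Transit Authority: $537,222.66 × 0.0059 = $3,169.613694
City of Maribel: $537,222.66 × 0.00925 = $4,969.309605
Total = $13,752.900096 + $4,996.170738 + $2,116.6572804 + $3,169.613694 + $4,969.309605 = $29,004.6514134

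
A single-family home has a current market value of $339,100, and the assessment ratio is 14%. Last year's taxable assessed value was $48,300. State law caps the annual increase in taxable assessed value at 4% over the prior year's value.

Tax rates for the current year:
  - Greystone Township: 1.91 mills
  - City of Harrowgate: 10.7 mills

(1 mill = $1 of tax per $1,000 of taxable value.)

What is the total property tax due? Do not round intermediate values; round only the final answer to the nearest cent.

Uncapped assessed value = $339,100 × 0.14 = $47,474
Cap limit = $48,300 × 1.04 = $50,232
Taxable assessed value = min($47,474, $50,232) = $47,474 (cap does not bind)
Greystone Township: $47,474 × 0.00191 = $90.67534
City of Harrowgate: $47,474 × 0.0107 = $507.9718
Total = $598.64714

$598.65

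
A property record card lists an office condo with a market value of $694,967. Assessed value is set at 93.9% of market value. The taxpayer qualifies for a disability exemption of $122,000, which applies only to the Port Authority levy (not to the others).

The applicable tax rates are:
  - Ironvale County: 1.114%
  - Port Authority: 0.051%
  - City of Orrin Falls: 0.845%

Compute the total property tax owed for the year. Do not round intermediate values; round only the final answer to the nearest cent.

$13,054.52

Assessed value = $694,967 × 0.939 = $652,574.013
Ironvale County: $652,574.013 × 0.01114 = $7,269.67450482
Port Authority: ($652,574.013 − $122,000) × 0.00051 = $530,574.013 × 0.00051 = $270.59274663
City of Orrin Falls: $652,574.013 × 0.00845 = $5,514.25040985
Total = $13,054.5176613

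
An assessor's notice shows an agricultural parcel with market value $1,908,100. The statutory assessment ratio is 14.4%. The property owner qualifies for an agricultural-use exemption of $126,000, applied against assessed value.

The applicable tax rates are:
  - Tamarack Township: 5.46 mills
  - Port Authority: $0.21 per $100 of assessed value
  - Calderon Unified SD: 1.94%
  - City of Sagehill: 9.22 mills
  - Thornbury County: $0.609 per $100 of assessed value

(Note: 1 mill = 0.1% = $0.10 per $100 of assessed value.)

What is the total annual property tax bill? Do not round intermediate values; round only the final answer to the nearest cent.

$6,288.36

Assessed value = $1,908,100 × 0.144 = $274,766.4
Taxable value = $274,766.4 − $126,000 = $148,766.4
Tamarack Township: $148,766.4 × 0.00546 = $812.264544
Port Authority: $148,766.4 × 0.0021 = $312.40944
Calderon Unified SD: $148,766.4 × 0.0194 = $2,886.06816
City of Sagehill: $148,766.4 × 0.00922 = $1,371.626208
Thornbury County: $148,766.4 × 0.00609 = $905.987376
Total = $6,288.355728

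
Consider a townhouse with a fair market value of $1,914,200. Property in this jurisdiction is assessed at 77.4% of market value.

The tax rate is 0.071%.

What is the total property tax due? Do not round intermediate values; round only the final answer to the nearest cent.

$1,051.93

Assessed value = $1,914,200 × 0.774 = $1,481,590.8
Tax = $1,481,590.8 × 0.00071 = $1,051.929468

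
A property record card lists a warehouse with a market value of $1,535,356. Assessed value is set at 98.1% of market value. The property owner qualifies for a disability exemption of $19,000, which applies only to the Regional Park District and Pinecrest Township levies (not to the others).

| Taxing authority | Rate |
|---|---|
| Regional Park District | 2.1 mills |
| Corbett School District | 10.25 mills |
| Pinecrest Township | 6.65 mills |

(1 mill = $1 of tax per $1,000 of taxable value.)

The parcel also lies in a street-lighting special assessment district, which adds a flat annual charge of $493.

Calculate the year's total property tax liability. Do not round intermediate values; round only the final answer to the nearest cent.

$28,944.25

Assessed value = $1,535,356 × 0.981 = $1,506,184.236
Regional Park District: ($1,506,184.236 − $19,000) × 0.0021 = $1,487,184.236 × 0.0021 = $3,123.0868956
Corbett School District: $1,506,184.236 × 0.01025 = $15,438.388419
Pinecrest Township: ($1,506,184.236 − $19,000) × 0.00665 = $1,487,184.236 × 0.00665 = $9,889.7751694
Levies subtotal = $28,451.250484
Total = $28,451.250484 + $493 = $28,944.250484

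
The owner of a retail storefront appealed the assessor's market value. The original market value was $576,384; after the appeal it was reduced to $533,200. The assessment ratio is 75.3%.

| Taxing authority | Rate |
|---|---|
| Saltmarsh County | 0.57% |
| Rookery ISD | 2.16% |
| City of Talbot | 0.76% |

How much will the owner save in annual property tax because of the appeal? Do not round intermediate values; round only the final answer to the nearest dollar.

$1,135

Old assessed value = $576,384 × 0.753 = $434,017.152
New assessed value = $533,200 × 0.753 = $401,499.6
Combined rate = 0.0057 + 0.0216 + 0.0076 = 0.0349
Old tax = $434,017.152 × 0.0349 = $15,147.1986048
New tax = $401,499.6 × 0.0349 = $14,012.33604
Reduction = $15,147.1986048 − $14,012.33604 = $1,134.8625648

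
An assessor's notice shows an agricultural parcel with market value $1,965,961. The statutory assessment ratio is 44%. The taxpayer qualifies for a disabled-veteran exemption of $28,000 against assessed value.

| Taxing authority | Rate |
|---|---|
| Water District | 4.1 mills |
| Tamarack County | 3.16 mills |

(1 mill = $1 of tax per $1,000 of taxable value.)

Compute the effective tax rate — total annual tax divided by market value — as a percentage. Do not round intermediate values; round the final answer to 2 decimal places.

0.31%

Assessed value = $1,965,961 × 0.44 = $865,022.84
Taxable value = $865,022.84 − $28,000 = $837,022.84
Water District: $837,022.84 × 0.0041 = $3,431.793644
Tamarack County: $837,022.84 × 0.00316 = $2,644.9921744
Total tax = $6,076.7858184
Effective rate = $6,076.7858184 ÷ $1,965,961 = 0.31% of market value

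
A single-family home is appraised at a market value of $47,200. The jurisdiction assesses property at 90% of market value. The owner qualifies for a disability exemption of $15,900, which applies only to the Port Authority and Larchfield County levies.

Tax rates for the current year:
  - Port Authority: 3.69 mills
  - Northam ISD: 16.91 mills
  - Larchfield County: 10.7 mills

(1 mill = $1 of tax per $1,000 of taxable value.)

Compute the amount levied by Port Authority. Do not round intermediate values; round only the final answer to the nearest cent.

Assessed value = $47,200 × 0.9 = $42,480
Port Authority taxable value = $42,480 − $15,900 = $26,580
Port Authority levy = $26,580 × 0.00369 = $98.0802

$98.08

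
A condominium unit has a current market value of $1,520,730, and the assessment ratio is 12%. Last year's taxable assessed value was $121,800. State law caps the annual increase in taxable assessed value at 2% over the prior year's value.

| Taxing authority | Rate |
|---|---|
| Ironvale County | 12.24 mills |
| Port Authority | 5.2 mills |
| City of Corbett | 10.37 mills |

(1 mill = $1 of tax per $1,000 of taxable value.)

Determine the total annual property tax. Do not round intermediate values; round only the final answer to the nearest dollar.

Uncapped assessed value = $1,520,730 × 0.12 = $182,487.6
Cap limit = $121,800 × 1.02 = $124,236
Taxable assessed value = min($182,487.6, $124,236) = $124,236 (cap binds)
Ironvale County: $124,236 × 0.01224 = $1,520.64864
Port Authority: $124,236 × 0.0052 = $646.0272
City of Corbett: $124,236 × 0.01037 = $1,288.32732
Total = $3,455.00316

$3,455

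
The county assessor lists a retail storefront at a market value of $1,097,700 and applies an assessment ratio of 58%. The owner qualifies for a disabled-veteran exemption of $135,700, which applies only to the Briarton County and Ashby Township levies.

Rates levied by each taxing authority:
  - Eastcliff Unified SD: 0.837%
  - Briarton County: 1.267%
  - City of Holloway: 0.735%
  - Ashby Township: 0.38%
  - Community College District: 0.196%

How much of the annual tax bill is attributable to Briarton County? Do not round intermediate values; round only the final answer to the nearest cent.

Assessed value = $1,097,700 × 0.58 = $636,666
Briarton County taxable value = $636,666 − $135,700 = $500,966
Briarton County levy = $500,966 × 0.01267 = $6,347.23922

$6,347.24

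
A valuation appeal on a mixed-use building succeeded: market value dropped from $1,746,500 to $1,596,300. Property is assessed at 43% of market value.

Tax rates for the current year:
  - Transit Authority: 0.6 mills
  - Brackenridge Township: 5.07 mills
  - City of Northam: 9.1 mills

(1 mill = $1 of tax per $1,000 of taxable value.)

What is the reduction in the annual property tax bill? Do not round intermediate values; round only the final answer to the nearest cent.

$953.94

Old assessed value = $1,746,500 × 0.43 = $750,995
New assessed value = $1,596,300 × 0.43 = $686,409
Combined rate = 0.0006 + 0.00507 + 0.0091 = 0.01477
Old tax = $750,995 × 0.01477 = $11,092.19615
New tax = $686,409 × 0.01477 = $10,138.26093
Reduction = $11,092.19615 − $10,138.26093 = $953.93522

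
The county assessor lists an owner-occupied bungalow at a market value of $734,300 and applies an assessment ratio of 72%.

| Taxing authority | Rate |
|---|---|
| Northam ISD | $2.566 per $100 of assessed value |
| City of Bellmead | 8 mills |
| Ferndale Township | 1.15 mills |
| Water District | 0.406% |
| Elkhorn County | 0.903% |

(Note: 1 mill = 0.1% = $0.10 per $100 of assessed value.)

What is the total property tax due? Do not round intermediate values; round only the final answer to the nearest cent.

Assessed value = $734,300 × 0.72 = $528,696
Northam ISD: $528,696 × 0.02566 = $13,566.33936
City of Bellmead: $528,696 × 0.008 = $4,229.568
Ferndale Township: $528,696 × 0.00115 = $608.0004
Water District: $528,696 × 0.00406 = $2,146.50576
Elkhorn County: $528,696 × 0.00903 = $4,774.12488
Total = $25,324.5384

$25,324.54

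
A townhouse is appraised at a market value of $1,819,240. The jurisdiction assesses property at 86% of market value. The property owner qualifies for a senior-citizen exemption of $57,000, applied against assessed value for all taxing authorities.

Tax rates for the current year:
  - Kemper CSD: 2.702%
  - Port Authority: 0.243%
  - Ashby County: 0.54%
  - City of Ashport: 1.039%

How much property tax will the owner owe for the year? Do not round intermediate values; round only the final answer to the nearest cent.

Assessed value = $1,819,240 × 0.86 = $1,564,546.4
Taxable value = $1,564,546.4 − $57,000 = $1,507,546.4
Kemper CSD: $1,507,546.4 × 0.02702 = $40,733.903728
Port Authority: $1,507,546.4 × 0.00243 = $3,663.337752
Ashby County: $1,507,546.4 × 0.0054 = $8,140.75056
City of Ashport: $1,507,546.4 × 0.01039 = $15,663.407096
Total = $40,733.903728 + $3,663.337752 + $8,140.75056 + $15,663.407096 = $68,201.399136

$68,201.40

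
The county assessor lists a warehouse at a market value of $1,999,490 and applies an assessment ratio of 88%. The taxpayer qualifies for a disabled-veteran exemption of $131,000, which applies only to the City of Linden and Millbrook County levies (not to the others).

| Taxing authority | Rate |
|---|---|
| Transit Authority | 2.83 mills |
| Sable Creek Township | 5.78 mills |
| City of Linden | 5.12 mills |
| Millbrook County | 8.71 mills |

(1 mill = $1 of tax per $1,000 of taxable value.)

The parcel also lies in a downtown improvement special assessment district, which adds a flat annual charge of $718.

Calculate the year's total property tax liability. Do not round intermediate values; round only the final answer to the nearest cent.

$38,390.60

Assessed value = $1,999,490 × 0.88 = $1,759,551.2
Transit Authority: $1,759,551.2 × 0.00283 = $4,979.529896
Sable Creek Township: $1,759,551.2 × 0.00578 = $10,170.205936
City of Linden: ($1,759,551.2 − $131,000) × 0.00512 = $1,628,551.2 × 0.00512 = $8,338.182144
Millbrook County: ($1,759,551.2 − $131,000) × 0.00871 = $1,628,551.2 × 0.00871 = $14,184.680952
Levies subtotal = $37,672.598928
Total = $37,672.598928 + $718 = $38,390.598928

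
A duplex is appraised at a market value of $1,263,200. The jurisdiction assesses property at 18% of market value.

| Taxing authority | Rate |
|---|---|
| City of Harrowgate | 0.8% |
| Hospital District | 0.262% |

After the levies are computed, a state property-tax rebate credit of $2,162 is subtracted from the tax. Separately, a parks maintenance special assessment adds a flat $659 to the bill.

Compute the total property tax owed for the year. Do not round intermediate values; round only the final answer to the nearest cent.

$911.73

Assessed value = $1,263,200 × 0.18 = $227,376
City of Harrowgate: $227,376 × 0.008 = $1,819.008
Hospital District: $227,376 × 0.00262 = $595.72512
Levies subtotal = $2,414.73312
After credit = $2,414.73312 − $2,162 = $252.73312
Total = $252.73312 + $659 = $911.73312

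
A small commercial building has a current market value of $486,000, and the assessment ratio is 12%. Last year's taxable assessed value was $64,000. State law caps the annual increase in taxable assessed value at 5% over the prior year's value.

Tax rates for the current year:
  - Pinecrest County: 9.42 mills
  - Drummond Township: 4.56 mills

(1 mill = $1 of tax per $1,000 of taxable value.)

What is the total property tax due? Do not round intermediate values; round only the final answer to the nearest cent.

$815.31

Uncapped assessed value = $486,000 × 0.12 = $58,320
Cap limit = $64,000 × 1.05 = $67,200
Taxable assessed value = min($58,320, $67,200) = $58,320 (cap does not bind)
Pinecrest County: $58,320 × 0.00942 = $549.3744
Drummond Township: $58,320 × 0.00456 = $265.9392
Total = $815.3136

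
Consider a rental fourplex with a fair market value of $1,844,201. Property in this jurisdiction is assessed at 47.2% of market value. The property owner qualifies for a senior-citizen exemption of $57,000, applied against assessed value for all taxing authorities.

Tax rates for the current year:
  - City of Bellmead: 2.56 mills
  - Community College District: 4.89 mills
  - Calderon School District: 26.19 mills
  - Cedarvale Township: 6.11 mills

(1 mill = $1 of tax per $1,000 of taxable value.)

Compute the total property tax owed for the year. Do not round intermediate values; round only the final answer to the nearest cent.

Assessed value = $1,844,201 × 0.472 = $870,462.872
Taxable value = $870,462.872 − $57,000 = $813,462.872
City of Bellmead: $813,462.872 × 0.00256 = $2,082.46495232
Community College District: $813,462.872 × 0.00489 = $3,977.83344408
Calderon School District: $813,462.872 × 0.02619 = $21,304.59261768
Cedarvale Township: $813,462.872 × 0.00611 = $4,970.25814792
Total = $2,082.46495232 + $3,977.83344408 + $21,304.59261768 + $4,970.25814792 = $32,335.149162

$32,335.15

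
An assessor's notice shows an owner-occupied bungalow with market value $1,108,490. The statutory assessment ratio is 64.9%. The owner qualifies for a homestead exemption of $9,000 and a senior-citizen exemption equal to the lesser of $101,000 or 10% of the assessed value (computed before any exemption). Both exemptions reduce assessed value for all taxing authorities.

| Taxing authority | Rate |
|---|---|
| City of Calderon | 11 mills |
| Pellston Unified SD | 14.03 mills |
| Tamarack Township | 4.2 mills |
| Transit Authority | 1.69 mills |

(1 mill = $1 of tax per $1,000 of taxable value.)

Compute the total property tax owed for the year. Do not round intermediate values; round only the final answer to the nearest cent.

$19,741.46

Assessed value = $1,108,490 × 0.649 = $719,410.01
Senior-citizen exemption = min($101,000, 10% × $719,410.01) = min($101,000, $71,941.001) = $71,941.001 (percentage binds)
Taxable value = $719,410.01 − $9,000 − $71,941.001 = $638,469.009
City of Calderon: $638,469.009 × 0.011 = $7,023.159099
Pellston Unified SD: $638,469.009 × 0.01403 = $8,957.72019627
Tamarack Township: $638,469.009 × 0.0042 = $2,681.5698378
Transit Authority: $638,469.009 × 0.00169 = $1,079.01262521
Total = $19,741.46175828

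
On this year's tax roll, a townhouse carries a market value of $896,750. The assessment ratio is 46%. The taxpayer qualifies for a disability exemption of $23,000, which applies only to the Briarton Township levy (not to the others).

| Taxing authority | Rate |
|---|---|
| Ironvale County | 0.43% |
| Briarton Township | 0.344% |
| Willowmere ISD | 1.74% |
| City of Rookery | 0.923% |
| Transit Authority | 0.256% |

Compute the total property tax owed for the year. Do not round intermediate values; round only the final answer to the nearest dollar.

Assessed value = $896,750 × 0.46 = $412,505
Ironvale County: $412,505 × 0.0043 = $1,773.7715
Briarton Township: ($412,505 − $23,000) × 0.00344 = $389,505 × 0.00344 = $1,339.8972
Willowmere ISD: $412,505 × 0.0174 = $7,177.587
City of Rookery: $412,505 × 0.00923 = $3,807.42115
Transit Authority: $412,505 × 0.00256 = $1,056.0128
Total = $15,154.68965

$15,155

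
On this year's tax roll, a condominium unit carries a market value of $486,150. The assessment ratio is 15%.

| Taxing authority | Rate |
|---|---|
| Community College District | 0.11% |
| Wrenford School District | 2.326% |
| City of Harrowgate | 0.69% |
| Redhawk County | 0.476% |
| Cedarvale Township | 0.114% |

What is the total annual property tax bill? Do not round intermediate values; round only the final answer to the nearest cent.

Assessed value = $486,150 × 0.15 = $72,922.5
Community College District: $72,922.5 × 0.0011 = $80.21475
Wrenford School District: $72,922.5 × 0.02326 = $1,696.17735
City of Harrowgate: $72,922.5 × 0.0069 = $503.16525
Redhawk County: $72,922.5 × 0.00476 = $347.1111
Cedarvale Township: $72,922.5 × 0.00114 = $83.13165
Total = $80.21475 + $1,696.17735 + $503.16525 + $347.1111 + $83.13165 = $2,709.8001

$2,709.80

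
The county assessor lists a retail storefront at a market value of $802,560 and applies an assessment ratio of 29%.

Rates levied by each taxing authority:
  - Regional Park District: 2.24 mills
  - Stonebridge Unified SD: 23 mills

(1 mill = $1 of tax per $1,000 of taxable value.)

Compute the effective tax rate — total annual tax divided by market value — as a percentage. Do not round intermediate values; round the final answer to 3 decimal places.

0.732%

Assessed value = $802,560 × 0.29 = $232,742.4
Regional Park District: $232,742.4 × 0.00224 = $521.342976
Stonebridge Unified SD: $232,742.4 × 0.023 = $5,353.0752
Total tax = $5,874.418176
Effective rate = $5,874.418176 ÷ $802,560 = 0.732% of market value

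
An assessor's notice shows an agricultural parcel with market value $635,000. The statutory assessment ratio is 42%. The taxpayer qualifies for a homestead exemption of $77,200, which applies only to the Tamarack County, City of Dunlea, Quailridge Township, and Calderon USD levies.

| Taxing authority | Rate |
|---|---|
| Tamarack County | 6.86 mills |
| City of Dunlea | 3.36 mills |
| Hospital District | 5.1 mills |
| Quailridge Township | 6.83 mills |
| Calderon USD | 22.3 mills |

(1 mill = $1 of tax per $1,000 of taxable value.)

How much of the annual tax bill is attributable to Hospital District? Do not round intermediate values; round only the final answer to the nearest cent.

Assessed value = $635,000 × 0.42 = $266,700
Hospital District taxable value = $266,700 (exemption does not apply)
Hospital District levy = $266,700 × 0.0051 = $1,360.17

$1,360.17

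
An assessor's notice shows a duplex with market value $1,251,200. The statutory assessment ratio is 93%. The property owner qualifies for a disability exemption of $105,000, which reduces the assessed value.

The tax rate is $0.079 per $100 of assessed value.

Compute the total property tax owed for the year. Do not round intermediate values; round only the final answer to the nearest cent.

$836.31

Assessed value = $1,251,200 × 0.93 = $1,163,616
Taxable value = $1,163,616 − $105,000 = $1,058,616
Tax = $1,058,616 × 0.00079 = $836.30664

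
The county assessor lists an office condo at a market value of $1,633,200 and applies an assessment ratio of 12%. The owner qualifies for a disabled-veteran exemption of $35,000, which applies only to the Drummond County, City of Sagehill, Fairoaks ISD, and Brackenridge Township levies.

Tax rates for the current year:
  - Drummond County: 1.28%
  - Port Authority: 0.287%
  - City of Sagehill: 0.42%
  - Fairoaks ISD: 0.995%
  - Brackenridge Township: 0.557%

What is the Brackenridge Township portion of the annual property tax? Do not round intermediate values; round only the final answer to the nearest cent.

$896.68

Assessed value = $1,633,200 × 0.12 = $195,984
Brackenridge Township taxable value = $195,984 − $35,000 = $160,984
Brackenridge Township levy = $160,984 × 0.00557 = $896.68088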